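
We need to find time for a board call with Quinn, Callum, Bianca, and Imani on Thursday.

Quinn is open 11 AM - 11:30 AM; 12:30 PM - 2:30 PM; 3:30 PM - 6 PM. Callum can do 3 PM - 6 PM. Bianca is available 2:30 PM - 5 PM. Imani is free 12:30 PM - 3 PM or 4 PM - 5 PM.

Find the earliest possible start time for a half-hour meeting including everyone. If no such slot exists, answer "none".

16:00

Quinn ∩ Callum: 15:30-18:00.
Quinn ∩ Callum ∩ Bianca: 15:30-17:00.
Quinn ∩ Callum ∩ Bianca ∩ Imani: 16:00-17:00.
So the common availability across everyone is 16:00-17:00.
The first common window of at least 30 minutes is 16:00-17:00, so the earliest start is 16:00.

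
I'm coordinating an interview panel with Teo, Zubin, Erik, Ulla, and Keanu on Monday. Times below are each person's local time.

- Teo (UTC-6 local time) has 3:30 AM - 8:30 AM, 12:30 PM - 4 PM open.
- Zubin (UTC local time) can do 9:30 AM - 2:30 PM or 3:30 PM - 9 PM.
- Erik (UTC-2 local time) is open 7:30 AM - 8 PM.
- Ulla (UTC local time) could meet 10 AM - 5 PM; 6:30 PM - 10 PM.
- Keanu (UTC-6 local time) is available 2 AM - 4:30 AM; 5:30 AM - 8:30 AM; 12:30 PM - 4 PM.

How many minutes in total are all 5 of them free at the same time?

360

Teo in UTC: 09:30-14:30, 18:30-22:00 (add 6h to convert from UTC-6).
Zubin in UTC: 09:30-14:30, 15:30-21:00.
Erik in UTC: 09:30-22:00 (add 2h to convert from UTC-2).
Ulla in UTC: 10:00-17:00, 18:30-22:00.
Keanu in UTC: 08:00-10:30, 11:30-14:30, 18:30-22:00 (add 6h to convert from UTC-6).
Teo ∩ Zubin: 09:30-14:30, 18:30-21:00.
Teo ∩ Zubin ∩ Erik: 09:30-14:30, 18:30-21:00.
Teo ∩ Zubin ∩ Erik ∩ Ulla: 10:00-14:30, 18:30-21:00.
Teo ∩ Zubin ∩ Erik ∩ Ulla ∩ Keanu: 10:00-10:30, 11:30-14:30, 18:30-21:00.
So the common availability across everyone is 10:00-10:30, 11:30-14:30, 18:30-21:00.
Summing the common windows: 30 + 180 + 150 = 360 minutes.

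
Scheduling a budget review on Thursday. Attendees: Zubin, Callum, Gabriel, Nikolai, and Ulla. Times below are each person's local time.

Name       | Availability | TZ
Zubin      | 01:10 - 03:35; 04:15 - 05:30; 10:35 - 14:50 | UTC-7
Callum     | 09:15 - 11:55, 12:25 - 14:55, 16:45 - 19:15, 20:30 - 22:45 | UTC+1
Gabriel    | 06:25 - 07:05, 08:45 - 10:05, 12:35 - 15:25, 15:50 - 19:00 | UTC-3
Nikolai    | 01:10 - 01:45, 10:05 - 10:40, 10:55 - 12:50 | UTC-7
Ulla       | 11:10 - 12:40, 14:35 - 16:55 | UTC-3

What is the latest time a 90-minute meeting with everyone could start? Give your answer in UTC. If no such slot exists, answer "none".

Zubin in UTC: 08:10-10:35, 11:15-12:30, 17:35-21:50 (add 7h to convert from UTC-7).
Callum in UTC: 08:15-10:55, 11:25-13:55, 15:45-18:15, 19:30-21:45 (subtract 1h to convert from UTC+1).
Gabriel in UTC: 09:25-10:05, 11:45-13:05, 15:35-18:25, 18:50-22:00 (add 3h to convert from UTC-3).
Nikolai in UTC: 08:10-08:45, 17:05-17:40, 17:55-19:50 (add 7h to convert from UTC-7).
Ulla in UTC: 14:10-15:40, 17:35-19:55 (add 3h to convert from UTC-3).
Zubin ∩ Callum: 08:15-10:35, 11:25-12:30, 17:35-18:15, 19:30-21:45.
Zubin ∩ Callum ∩ Gabriel: 09:25-10:05, 11:45-12:30, 17:35-18:15, 19:30-21:45.
Zubin ∩ Callum ∩ Gabriel ∩ Nikolai: 17:35-17:40, 17:55-18:15, 19:30-19:50.
Zubin ∩ Callum ∩ Gabriel ∩ Nikolai ∩ Ulla: 17:35-17:40, 17:55-18:15, 19:30-19:50.
No common window is at least 90 minutes long.

none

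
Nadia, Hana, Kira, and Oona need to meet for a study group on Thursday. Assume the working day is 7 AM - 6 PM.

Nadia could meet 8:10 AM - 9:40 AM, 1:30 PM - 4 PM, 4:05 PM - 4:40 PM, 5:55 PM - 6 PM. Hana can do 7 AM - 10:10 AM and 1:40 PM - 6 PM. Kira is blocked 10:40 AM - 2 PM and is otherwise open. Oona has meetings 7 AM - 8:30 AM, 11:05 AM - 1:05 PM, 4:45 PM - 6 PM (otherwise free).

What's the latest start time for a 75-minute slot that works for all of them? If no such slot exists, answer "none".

Nadia free: 08:10-09:40, 13:30-16:00, 16:05-16:40, 17:55-18:00.
Hana free: 07:00-10:10, 13:40-18:00.
Kira free: 07:00-10:40, 14:00-18:00 (invert busy blocks within the working day).
Oona free: 08:30-11:05, 13:05-16:45 (invert busy blocks within the working day).
Nadia ∩ Hana: 08:10-09:40, 13:40-16:00, 16:05-16:40, 17:55-18:00.
Nadia ∩ Hana ∩ Kira: 08:10-09:40, 14:00-16:00, 16:05-16:40, 17:55-18:00.
Nadia ∩ Hana ∩ Kira ∩ Oona: 08:30-09:40, 14:00-16:00, 16:05-16:40.
The last common window of at least 75 minutes is 14:00-16:00; a 75-minute meeting can start as late as 14:45 and still end by 16:00.

14:45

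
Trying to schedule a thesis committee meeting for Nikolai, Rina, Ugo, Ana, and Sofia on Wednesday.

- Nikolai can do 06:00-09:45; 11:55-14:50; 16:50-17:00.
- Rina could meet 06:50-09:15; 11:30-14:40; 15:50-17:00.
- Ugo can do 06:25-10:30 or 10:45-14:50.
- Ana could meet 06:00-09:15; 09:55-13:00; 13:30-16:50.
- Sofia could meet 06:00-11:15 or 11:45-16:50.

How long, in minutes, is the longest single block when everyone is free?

Nikolai ∩ Rina: 06:50-09:15, 11:55-14:40, 16:50-17:00.
Nikolai ∩ Rina ∩ Ugo: 06:50-09:15, 11:55-14:40.
Nikolai ∩ Rina ∩ Ugo ∩ Ana: 06:50-09:15, 11:55-13:00, 13:30-14:40.
Nikolai ∩ Rina ∩ Ugo ∩ Ana ∩ Sofia: 06:50-09:15, 11:55-13:00, 13:30-14:40.
Those are the intersection windows.
The longest is 06:50-09:15 at 145 minutes.

145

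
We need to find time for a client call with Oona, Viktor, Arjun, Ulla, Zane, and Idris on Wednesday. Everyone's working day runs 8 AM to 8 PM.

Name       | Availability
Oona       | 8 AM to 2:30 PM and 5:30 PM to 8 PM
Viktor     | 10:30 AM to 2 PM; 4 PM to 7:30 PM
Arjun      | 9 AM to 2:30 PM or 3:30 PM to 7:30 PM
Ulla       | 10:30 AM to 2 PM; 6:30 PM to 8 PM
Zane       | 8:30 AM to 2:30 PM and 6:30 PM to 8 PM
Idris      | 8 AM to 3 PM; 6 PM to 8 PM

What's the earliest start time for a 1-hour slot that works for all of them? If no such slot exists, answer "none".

Oona ∩ Viktor: 10:30-14:00, 17:30-19:30.
Oona ∩ Viktor ∩ Arjun: 10:30-14:00, 17:30-19:30.
Oona ∩ Viktor ∩ Arjun ∩ Ulla: 10:30-14:00, 18:30-19:30.
Oona ∩ Viktor ∩ Arjun ∩ Ulla ∩ Zane: 10:30-14:00, 18:30-19:30.
Oona ∩ Viktor ∩ Arjun ∩ Ulla ∩ Zane ∩ Idris: 10:30-14:00, 18:30-19:30.
The first common window of at least 60 minutes is 10:30-14:00, so the earliest start is 10:30.

10:30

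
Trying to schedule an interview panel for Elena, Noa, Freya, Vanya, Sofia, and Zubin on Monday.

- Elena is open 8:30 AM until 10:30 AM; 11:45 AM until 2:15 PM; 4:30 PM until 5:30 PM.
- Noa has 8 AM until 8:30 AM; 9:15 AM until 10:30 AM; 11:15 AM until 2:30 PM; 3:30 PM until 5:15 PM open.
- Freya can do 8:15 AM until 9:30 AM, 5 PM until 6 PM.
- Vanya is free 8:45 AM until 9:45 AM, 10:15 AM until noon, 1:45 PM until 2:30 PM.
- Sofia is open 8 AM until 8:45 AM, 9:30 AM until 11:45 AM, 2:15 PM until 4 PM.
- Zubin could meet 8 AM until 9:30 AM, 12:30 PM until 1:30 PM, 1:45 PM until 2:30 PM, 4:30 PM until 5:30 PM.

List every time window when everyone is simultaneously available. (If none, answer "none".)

none

Elena ∩ Noa: 09:15-10:30, 11:45-14:15, 16:30-17:15.
Elena ∩ Noa ∩ Freya: 09:15-09:30, 17:00-17:15.
Elena ∩ Noa ∩ Freya ∩ Vanya: 09:15-09:30.
Elena ∩ Noa ∩ Freya ∩ Vanya ∩ Sofia: ∅.
Elena ∩ Noa ∩ Freya ∩ Vanya ∩ Sofia ∩ Zubin: ∅.
There is no time when everyone is free.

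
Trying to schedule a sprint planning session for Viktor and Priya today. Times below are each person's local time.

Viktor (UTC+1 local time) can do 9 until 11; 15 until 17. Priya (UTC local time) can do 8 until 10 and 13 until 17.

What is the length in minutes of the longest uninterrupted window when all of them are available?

Viktor in UTC: 08:00-10:00, 14:00-16:00 (subtract 1h to convert from UTC+1).
Priya in UTC: 08:00-10:00, 13:00-17:00.
Viktor ∩ Priya: 08:00-10:00, 14:00-16:00.
The longest is 08:00-10:00 at 120 minutes.

120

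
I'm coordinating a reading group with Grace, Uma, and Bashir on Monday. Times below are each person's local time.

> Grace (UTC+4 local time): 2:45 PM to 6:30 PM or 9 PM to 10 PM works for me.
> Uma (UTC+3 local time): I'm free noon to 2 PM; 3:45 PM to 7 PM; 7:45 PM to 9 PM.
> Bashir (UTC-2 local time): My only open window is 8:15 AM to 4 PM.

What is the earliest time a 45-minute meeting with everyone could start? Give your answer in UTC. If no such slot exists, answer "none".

Grace in UTC: 10:45-14:30, 17:00-18:00 (subtract 4h to convert from UTC+4).
Uma in UTC: 09:00-11:00, 12:45-16:00, 16:45-18:00 (subtract 3h to convert from UTC+3).
Bashir in UTC: 10:15-18:00 (add 2h to convert from UTC-2).
Grace ∩ Uma: 10:45-11:00, 12:45-14:30, 17:00-18:00.
Grace ∩ Uma ∩ Bashir: 10:45-11:00, 12:45-14:30, 17:00-18:00.
The first common window of at least 45 minutes is 12:45-14:30, so the earliest start is 12:45.

12:45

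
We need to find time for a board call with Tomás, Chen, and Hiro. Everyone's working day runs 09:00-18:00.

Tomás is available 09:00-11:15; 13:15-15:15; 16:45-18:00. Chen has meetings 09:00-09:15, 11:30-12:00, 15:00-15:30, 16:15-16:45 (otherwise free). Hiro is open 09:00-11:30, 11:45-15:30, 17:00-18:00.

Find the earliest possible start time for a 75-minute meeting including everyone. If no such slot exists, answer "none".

Tomás free: 09:00-11:15, 13:15-15:15, 16:45-18:00.
Chen free: 09:15-11:30, 12:00-15:00, 15:30-16:15, 16:45-18:00 (invert busy blocks within the working day).
Hiro free: 09:00-11:30, 11:45-15:30, 17:00-18:00.
Tomás ∩ Chen: 09:15-11:15, 13:15-15:00, 16:45-18:00.
Tomás ∩ Chen ∩ Hiro: 09:15-11:15, 13:15-15:00, 17:00-18:00.
The first common window of at least 75 minutes is 09:15-11:15, so the earliest start is 09:15.

09:15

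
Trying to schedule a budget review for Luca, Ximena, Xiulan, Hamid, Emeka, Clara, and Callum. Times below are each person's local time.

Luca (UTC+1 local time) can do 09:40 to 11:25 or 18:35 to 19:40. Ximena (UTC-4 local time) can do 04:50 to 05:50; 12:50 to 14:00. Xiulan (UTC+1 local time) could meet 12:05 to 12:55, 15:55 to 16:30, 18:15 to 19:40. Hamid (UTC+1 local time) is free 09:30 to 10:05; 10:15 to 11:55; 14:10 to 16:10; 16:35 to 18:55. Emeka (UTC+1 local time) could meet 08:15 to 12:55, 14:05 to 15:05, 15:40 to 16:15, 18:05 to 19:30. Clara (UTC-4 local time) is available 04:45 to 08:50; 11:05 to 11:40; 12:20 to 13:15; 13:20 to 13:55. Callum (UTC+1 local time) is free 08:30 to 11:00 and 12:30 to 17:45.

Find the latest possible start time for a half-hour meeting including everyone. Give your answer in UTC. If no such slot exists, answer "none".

none

Luca in UTC: 08:40-10:25, 17:35-18:40 (subtract 1h to convert from UTC+1).
Ximena in UTC: 08:50-09:50, 16:50-18:00 (add 4h to convert from UTC-4).
Xiulan in UTC: 11:05-11:55, 14:55-15:30, 17:15-18:40 (subtract 1h to convert from UTC+1).
Hamid in UTC: 08:30-09:05, 09:15-10:55, 13:10-15:10, 15:35-17:55 (subtract 1h to convert from UTC+1).
Emeka in UTC: 07:15-11:55, 13:05-14:05, 14:40-15:15, 17:05-18:30 (subtract 1h to convert from UTC+1).
Clara in UTC: 08:45-12:50, 15:05-15:40, 16:20-17:15, 17:20-17:55 (add 4h to convert from UTC-4).
Callum in UTC: 07:30-10:00, 11:30-16:45 (subtract 1h to convert from UTC+1).
Luca ∩ Ximena: 08:50-09:50, 17:35-18:00.
Luca ∩ Ximena ∩ Xiulan: 17:35-18:00.
Luca ∩ Ximena ∩ Xiulan ∩ Hamid: 17:35-17:55.
Luca ∩ Ximena ∩ Xiulan ∩ Hamid ∩ Emeka: 17:35-17:55.
Luca ∩ Ximena ∩ Xiulan ∩ Hamid ∩ Emeka ∩ Clara: 17:35-17:55.
Luca ∩ Ximena ∩ Xiulan ∩ Hamid ∩ Emeka ∩ Clara ∩ Callum: ∅.
There is no time when everyone is free.
No common window is at least 30 minutes long.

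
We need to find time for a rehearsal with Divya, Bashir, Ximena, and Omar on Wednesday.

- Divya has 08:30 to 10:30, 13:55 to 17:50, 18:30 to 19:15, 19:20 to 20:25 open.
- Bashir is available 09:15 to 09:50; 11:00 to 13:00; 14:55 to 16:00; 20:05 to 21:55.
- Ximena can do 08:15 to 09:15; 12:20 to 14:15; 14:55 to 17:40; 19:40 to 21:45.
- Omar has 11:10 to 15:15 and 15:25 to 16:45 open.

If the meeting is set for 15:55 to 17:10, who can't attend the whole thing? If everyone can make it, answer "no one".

Bashir, Omar

Divya: free for 15:55-17:10. Bashir: not fully free for 15:55-17:10. Ximena: free for 15:55-17:10. Omar: not fully free for 15:55-17:10.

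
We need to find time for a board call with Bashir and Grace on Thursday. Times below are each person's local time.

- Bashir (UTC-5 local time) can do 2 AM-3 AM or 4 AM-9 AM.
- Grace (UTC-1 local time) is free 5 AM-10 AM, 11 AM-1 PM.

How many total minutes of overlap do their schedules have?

Bashir in UTC: 07:00-08:00, 09:00-14:00 (add 5h to convert from UTC-5).
Grace in UTC: 06:00-11:00, 12:00-14:00 (add 1h to convert from UTC-1).
Bashir ∩ Grace: 07:00-08:00, 09:00-11:00, 12:00-14:00.
Summing the common windows: 60 + 120 + 120 = 300 minutes.

300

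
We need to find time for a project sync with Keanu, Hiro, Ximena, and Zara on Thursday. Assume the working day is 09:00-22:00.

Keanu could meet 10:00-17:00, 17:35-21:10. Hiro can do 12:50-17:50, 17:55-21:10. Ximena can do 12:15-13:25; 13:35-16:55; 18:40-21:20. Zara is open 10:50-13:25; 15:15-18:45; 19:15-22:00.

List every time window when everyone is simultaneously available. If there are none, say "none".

12:50-13:25, 15:15-16:55, 18:40-18:45, 19:15-21:10

Keanu ∩ Hiro: 12:50-17:00, 17:35-17:50, 17:55-21:10.
Keanu ∩ Hiro ∩ Ximena: 12:50-13:25, 13:35-16:55, 18:40-21:10.
Keanu ∩ Hiro ∩ Ximena ∩ Zara: 12:50-13:25, 15:15-16:55, 18:40-18:45, 19:15-21:10.
So the common availability across everyone is 12:50-13:25, 15:15-16:55, 18:40-18:45, 19:15-21:10.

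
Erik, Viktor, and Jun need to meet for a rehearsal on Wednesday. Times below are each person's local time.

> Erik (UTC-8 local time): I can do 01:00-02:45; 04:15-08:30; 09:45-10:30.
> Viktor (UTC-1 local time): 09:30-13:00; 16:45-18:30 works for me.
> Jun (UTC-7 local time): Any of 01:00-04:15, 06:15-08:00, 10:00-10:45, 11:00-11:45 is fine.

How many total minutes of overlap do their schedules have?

90

Erik in UTC: 09:00-10:45, 12:15-16:30, 17:45-18:30 (add 8h to convert from UTC-8).
Viktor in UTC: 10:30-14:00, 17:45-19:30 (add 1h to convert from UTC-1).
Jun in UTC: 08:00-11:15, 13:15-15:00, 17:00-17:45, 18:00-18:45 (add 7h to convert from UTC-7).
Erik ∩ Viktor: 10:30-10:45, 12:15-14:00, 17:45-18:30.
Erik ∩ Viktor ∩ Jun: 10:30-10:45, 13:15-14:00, 18:00-18:30.
So the common availability across everyone is 10:30-10:45, 13:15-14:00, 18:00-18:30.
Summing the common windows: 15 + 45 + 30 = 90 minutes.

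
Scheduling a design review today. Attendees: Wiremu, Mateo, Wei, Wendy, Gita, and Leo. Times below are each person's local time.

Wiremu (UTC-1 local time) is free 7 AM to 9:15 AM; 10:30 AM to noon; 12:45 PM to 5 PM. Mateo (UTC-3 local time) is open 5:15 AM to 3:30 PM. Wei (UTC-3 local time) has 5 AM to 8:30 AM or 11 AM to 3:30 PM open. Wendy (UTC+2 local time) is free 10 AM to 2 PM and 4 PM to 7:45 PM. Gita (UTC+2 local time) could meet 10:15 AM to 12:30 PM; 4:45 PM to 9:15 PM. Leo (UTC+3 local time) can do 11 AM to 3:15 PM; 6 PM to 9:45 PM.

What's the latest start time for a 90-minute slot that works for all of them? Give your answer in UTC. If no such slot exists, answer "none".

16:15

Wiremu in UTC: 08:00-10:15, 11:30-13:00, 13:45-18:00 (add 1h to convert from UTC-1).
Mateo in UTC: 08:15-18:30 (add 3h to convert from UTC-3).
Wei in UTC: 08:00-11:30, 14:00-18:30 (add 3h to convert from UTC-3).
Wendy in UTC: 08:00-12:00, 14:00-17:45 (subtract 2h to convert from UTC+2).
Gita in UTC: 08:15-10:30, 14:45-19:15 (subtract 2h to convert from UTC+2).
Leo in UTC: 08:00-12:15, 15:00-18:45 (subtract 3h to convert from UTC+3).
Wiremu ∩ Mateo: 08:15-10:15, 11:30-13:00, 13:45-18:00.
Wiremu ∩ Mateo ∩ Wei: 08:15-10:15, 14:00-18:00.
Wiremu ∩ Mateo ∩ Wei ∩ Wendy: 08:15-10:15, 14:00-17:45.
Wiremu ∩ Mateo ∩ Wei ∩ Wendy ∩ Gita: 08:15-10:15, 14:45-17:45.
Wiremu ∩ Mateo ∩ Wei ∩ Wendy ∩ Gita ∩ Leo: 08:15-10:15, 15:00-17:45.
The last common window of at least 90 minutes is 15:00-17:45; a 90-minute meeting can start as late as 16:15 and still end by 17:45.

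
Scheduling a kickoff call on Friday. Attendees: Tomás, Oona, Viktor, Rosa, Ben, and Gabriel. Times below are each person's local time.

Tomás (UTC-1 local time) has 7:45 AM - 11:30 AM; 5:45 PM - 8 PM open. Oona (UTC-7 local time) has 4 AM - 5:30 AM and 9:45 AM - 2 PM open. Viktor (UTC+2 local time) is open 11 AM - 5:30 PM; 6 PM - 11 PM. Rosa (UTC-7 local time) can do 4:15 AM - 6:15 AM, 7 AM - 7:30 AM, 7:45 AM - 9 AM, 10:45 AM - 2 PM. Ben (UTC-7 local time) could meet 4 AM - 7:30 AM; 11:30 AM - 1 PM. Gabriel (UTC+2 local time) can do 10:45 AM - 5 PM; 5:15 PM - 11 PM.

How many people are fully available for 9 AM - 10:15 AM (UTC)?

3

Tomás in UTC: 08:45-12:30, 18:45-21:00 (add 1h to convert from UTC-1).
Oona in UTC: 11:00-12:30, 16:45-21:00 (add 7h to convert from UTC-7).
Viktor in UTC: 09:00-15:30, 16:00-21:00 (subtract 2h to convert from UTC+2).
Rosa in UTC: 11:15-13:15, 14:00-14:30, 14:45-16:00, 17:45-21:00 (add 7h to convert from UTC-7).
Ben in UTC: 11:00-14:30, 18:30-20:00 (add 7h to convert from UTC-7).
Gabriel in UTC: 08:45-15:00, 15:15-21:00 (subtract 2h to convert from UTC+2).
Tomás, Viktor, and Gabriel can make the full 09:00-10:15 slot — that's 3.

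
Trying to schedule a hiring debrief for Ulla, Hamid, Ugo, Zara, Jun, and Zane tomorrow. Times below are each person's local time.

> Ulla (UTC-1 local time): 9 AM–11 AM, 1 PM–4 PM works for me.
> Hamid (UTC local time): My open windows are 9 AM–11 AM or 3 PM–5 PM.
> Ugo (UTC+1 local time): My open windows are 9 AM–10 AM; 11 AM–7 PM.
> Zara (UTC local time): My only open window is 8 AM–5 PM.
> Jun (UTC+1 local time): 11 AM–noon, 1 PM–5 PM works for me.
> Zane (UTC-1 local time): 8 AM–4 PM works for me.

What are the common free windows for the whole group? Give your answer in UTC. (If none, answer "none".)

10:00-11:00, 15:00-16:00

Ulla in UTC: 10:00-12:00, 14:00-17:00 (add 1h to convert from UTC-1).
Hamid in UTC: 09:00-11:00, 15:00-17:00.
Ugo in UTC: 08:00-09:00, 10:00-18:00 (subtract 1h to convert from UTC+1).
Zara in UTC: 08:00-17:00.
Jun in UTC: 10:00-11:00, 12:00-16:00 (subtract 1h to convert from UTC+1).
Zane in UTC: 09:00-17:00 (add 1h to convert from UTC-1).
Ulla ∩ Hamid: 10:00-11:00, 15:00-17:00.
Ulla ∩ Hamid ∩ Ugo: 10:00-11:00, 15:00-17:00.
Ulla ∩ Hamid ∩ Ugo ∩ Zara: 10:00-11:00, 15:00-17:00.
Ulla ∩ Hamid ∩ Ugo ∩ Zara ∩ Jun: 10:00-11:00, 15:00-16:00.
Ulla ∩ Hamid ∩ Ugo ∩ Zara ∩ Jun ∩ Zane: 10:00-11:00, 15:00-16:00.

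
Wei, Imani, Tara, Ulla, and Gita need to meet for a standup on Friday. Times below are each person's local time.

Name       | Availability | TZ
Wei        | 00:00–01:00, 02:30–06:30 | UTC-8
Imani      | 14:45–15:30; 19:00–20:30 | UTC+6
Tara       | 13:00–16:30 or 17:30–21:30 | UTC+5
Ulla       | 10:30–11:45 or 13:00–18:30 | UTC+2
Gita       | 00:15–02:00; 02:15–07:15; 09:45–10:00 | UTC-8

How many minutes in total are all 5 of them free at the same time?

Wei in UTC: 08:00-09:00, 10:30-14:30 (add 8h to convert from UTC-8).
Imani in UTC: 08:45-09:30, 13:00-14:30 (subtract 6h to convert from UTC+6).
Tara in UTC: 08:00-11:30, 12:30-16:30 (subtract 5h to convert from UTC+5).
Ulla in UTC: 08:30-09:45, 11:00-16:30 (subtract 2h to convert from UTC+2).
Gita in UTC: 08:15-10:00, 10:15-15:15, 17:45-18:00 (add 8h to convert from UTC-8).
Wei ∩ Imani: 08:45-09:00, 13:00-14:30.
Wei ∩ Imani ∩ Tara: 08:45-09:00, 13:00-14:30.
Wei ∩ Imani ∩ Tara ∩ Ulla: 08:45-09:00, 13:00-14:30.
Wei ∩ Imani ∩ Tara ∩ Ulla ∩ Gita: 08:45-09:00, 13:00-14:30.
Summing the common windows: 15 + 90 = 105 minutes.

105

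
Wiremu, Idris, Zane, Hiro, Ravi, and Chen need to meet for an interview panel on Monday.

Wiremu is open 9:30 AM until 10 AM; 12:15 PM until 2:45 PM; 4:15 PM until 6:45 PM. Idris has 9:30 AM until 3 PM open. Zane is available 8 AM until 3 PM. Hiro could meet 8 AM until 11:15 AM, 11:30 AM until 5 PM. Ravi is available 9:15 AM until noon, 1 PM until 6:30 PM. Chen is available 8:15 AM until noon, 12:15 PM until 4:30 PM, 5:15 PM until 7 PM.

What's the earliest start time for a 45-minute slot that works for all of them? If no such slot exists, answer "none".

13:00

Wiremu ∩ Idris: 09:30-10:00, 12:15-14:45.
Wiremu ∩ Idris ∩ Zane: 09:30-10:00, 12:15-14:45.
Wiremu ∩ Idris ∩ Zane ∩ Hiro: 09:30-10:00, 12:15-14:45.
Wiremu ∩ Idris ∩ Zane ∩ Hiro ∩ Ravi: 09:30-10:00, 13:00-14:45.
Wiremu ∩ Idris ∩ Zane ∩ Hiro ∩ Ravi ∩ Chen: 09:30-10:00, 13:00-14:45.
The first common window of at least 45 minutes is 13:00-14:45, so the earliest start is 13:00.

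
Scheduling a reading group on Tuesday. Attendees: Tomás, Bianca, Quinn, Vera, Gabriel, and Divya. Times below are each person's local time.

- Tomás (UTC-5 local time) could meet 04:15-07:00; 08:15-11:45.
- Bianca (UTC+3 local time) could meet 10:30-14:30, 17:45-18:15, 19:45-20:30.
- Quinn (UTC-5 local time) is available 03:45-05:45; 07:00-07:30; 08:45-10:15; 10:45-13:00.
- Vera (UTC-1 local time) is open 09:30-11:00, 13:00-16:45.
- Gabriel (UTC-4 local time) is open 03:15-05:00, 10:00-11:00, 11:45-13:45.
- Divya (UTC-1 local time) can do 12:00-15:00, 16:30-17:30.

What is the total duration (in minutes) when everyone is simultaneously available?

Tomás in UTC: 09:15-12:00, 13:15-16:45 (add 5h to convert from UTC-5).
Bianca in UTC: 07:30-11:30, 14:45-15:15, 16:45-17:30 (subtract 3h to convert from UTC+3).
Quinn in UTC: 08:45-10:45, 12:00-12:30, 13:45-15:15, 15:45-18:00 (add 5h to convert from UTC-5).
Vera in UTC: 10:30-12:00, 14:00-17:45 (add 1h to convert from UTC-1).
Gabriel in UTC: 07:15-09:00, 14:00-15:00, 15:45-17:45 (add 4h to convert from UTC-4).
Divya in UTC: 13:00-16:00, 17:30-18:30 (add 1h to convert from UTC-1).
Tomás ∩ Bianca: 09:15-11:30, 14:45-15:15.
Tomás ∩ Bianca ∩ Quinn: 09:15-10:45, 14:45-15:15.
Tomás ∩ Bianca ∩ Quinn ∩ Vera: 10:30-10:45, 14:45-15:15.
Tomás ∩ Bianca ∩ Quinn ∩ Vera ∩ Gabriel: 14:45-15:00.
Tomás ∩ Bianca ∩ Quinn ∩ Vera ∩ Gabriel ∩ Divya: 14:45-15:00.
Those are the intersection windows.
That's a single block of 15 minutes.

15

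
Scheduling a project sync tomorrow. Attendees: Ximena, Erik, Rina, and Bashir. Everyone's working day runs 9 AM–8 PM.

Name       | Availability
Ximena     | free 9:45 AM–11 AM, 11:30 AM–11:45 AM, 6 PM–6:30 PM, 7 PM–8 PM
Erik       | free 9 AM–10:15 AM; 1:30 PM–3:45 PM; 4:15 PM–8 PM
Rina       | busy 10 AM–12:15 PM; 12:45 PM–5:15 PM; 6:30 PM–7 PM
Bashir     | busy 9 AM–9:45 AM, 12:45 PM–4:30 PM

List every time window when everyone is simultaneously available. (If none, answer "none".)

Ximena free: 09:45-11:00, 11:30-11:45, 18:00-18:30, 19:00-20:00.
Erik free: 09:00-10:15, 13:30-15:45, 16:15-20:00.
Rina free: 09:00-10:00, 12:15-12:45, 17:15-18:30, 19:00-20:00 (invert busy blocks within the working day).
Bashir free: 09:45-12:45, 16:30-20:00 (invert busy blocks within the working day).
Ximena ∩ Erik: 09:45-10:15, 18:00-18:30, 19:00-20:00.
Ximena ∩ Erik ∩ Rina: 09:45-10:00, 18:00-18:30, 19:00-20:00.
Ximena ∩ Erik ∩ Rina ∩ Bashir: 09:45-10:00, 18:00-18:30, 19:00-20:00.
Those are the intersection windows.

09:45-10:00, 18:00-18:30, 19:00-20:00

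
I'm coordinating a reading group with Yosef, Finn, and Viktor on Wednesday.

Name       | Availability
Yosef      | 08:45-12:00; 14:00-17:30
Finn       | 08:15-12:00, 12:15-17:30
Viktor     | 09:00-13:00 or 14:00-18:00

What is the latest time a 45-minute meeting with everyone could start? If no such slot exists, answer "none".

16:45

Yosef ∩ Finn: 08:45-12:00, 14:00-17:30.
Yosef ∩ Finn ∩ Viktor: 09:00-12:00, 14:00-17:30.
The last common window of at least 45 minutes is 14:00-17:30; a 45-minute meeting can start as late as 16:45 and still end by 17:30.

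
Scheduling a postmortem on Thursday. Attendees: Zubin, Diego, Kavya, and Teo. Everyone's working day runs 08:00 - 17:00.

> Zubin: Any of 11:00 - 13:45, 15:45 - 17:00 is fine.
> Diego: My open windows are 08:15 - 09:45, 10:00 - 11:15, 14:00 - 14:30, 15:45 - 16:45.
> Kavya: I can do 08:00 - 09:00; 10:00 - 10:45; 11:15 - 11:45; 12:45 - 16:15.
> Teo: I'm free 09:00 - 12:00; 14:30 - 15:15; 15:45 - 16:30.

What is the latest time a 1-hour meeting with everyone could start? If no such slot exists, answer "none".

none

Zubin ∩ Diego: 11:00-11:15, 15:45-16:45.
Zubin ∩ Diego ∩ Kavya: 15:45-16:15.
Zubin ∩ Diego ∩ Kavya ∩ Teo: 15:45-16:15.
No common window is at least 60 minutes long.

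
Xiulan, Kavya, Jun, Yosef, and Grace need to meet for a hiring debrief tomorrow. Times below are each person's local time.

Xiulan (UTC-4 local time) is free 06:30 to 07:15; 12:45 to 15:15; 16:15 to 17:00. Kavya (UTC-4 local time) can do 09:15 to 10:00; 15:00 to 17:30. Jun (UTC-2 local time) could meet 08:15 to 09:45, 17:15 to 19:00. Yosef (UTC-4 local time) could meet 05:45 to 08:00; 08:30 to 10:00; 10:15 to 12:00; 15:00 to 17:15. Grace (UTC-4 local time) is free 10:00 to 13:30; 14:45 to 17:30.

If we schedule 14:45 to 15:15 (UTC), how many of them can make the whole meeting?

Xiulan in UTC: 10:30-11:15, 16:45-19:15, 20:15-21:00 (add 4h to convert from UTC-4).
Kavya in UTC: 13:15-14:00, 19:00-21:30 (add 4h to convert from UTC-4).
Jun in UTC: 10:15-11:45, 19:15-21:00 (add 2h to convert from UTC-2).
Yosef in UTC: 09:45-12:00, 12:30-14:00, 14:15-16:00, 19:00-21:15 (add 4h to convert from UTC-4).
Grace in UTC: 14:00-17:30, 18:45-21:30 (add 4h to convert from UTC-4).
Yosef and Grace can make the full 14:45-15:15 slot — that's 2.

2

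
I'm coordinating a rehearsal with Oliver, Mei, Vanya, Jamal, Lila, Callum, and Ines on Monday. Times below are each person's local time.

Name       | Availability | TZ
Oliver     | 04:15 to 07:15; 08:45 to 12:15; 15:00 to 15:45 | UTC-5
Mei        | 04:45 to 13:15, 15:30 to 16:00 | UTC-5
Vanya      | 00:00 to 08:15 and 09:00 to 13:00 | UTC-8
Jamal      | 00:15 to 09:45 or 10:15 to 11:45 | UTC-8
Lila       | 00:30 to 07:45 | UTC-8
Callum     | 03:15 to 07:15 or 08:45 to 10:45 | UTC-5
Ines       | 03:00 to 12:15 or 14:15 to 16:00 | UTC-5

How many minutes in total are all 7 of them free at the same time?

Oliver in UTC: 09:15-12:15, 13:45-17:15, 20:00-20:45 (add 5h to convert from UTC-5).
Mei in UTC: 09:45-18:15, 20:30-21:00 (add 5h to convert from UTC-5).
Vanya in UTC: 08:00-16:15, 17:00-21:00 (add 8h to convert from UTC-8).
Jamal in UTC: 08:15-17:45, 18:15-19:45 (add 8h to convert from UTC-8).
Lila in UTC: 08:30-15:45 (add 8h to convert from UTC-8).
Callum in UTC: 08:15-12:15, 13:45-15:45 (add 5h to convert from UTC-5).
Ines in UTC: 08:00-17:15, 19:15-21:00 (add 5h to convert from UTC-5).
Oliver ∩ Mei: 09:45-12:15, 13:45-17:15, 20:30-20:45.
Oliver ∩ Mei ∩ Vanya: 09:45-12:15, 13:45-16:15, 17:00-17:15, 20:30-20:45.
Oliver ∩ Mei ∩ Vanya ∩ Jamal: 09:45-12:15, 13:45-16:15, 17:00-17:15.
Oliver ∩ Mei ∩ Vanya ∩ Jamal ∩ Lila: 09:45-12:15, 13:45-15:45.
Oliver ∩ Mei ∩ Vanya ∩ Jamal ∩ Lila ∩ Callum: 09:45-12:15, 13:45-15:45.
Oliver ∩ Mei ∩ Vanya ∩ Jamal ∩ Lila ∩ Callum ∩ Ines: 09:45-12:15, 13:45-15:45.
So the common availability across everyone is 09:45-12:15, 13:45-15:45.
Summing the common windows: 150 + 120 = 270 minutes.

270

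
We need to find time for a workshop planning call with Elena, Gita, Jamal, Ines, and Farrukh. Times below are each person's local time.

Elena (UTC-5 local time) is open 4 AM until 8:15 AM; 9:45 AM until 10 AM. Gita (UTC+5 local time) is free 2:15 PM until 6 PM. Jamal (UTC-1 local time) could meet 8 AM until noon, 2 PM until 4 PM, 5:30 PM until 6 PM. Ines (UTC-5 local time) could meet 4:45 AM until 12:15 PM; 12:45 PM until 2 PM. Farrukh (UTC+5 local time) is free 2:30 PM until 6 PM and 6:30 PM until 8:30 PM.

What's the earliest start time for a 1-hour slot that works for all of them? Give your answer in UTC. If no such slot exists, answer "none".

Elena in UTC: 09:00-13:15, 14:45-15:00 (add 5h to convert from UTC-5).
Gita in UTC: 09:15-13:00 (subtract 5h to convert from UTC+5).
Jamal in UTC: 09:00-13:00, 15:00-17:00, 18:30-19:00 (add 1h to convert from UTC-1).
Ines in UTC: 09:45-17:15, 17:45-19:00 (add 5h to convert from UTC-5).
Farrukh in UTC: 09:30-13:00, 13:30-15:30 (subtract 5h to convert from UTC+5).
Elena ∩ Gita: 09:15-13:00.
Elena ∩ Gita ∩ Jamal: 09:15-13:00.
Elena ∩ Gita ∩ Jamal ∩ Ines: 09:45-13:00.
Elena ∩ Gita ∩ Jamal ∩ Ines ∩ Farrukh: 09:45-13:00.
The first common window of at least 60 minutes is 09:45-13:00, so the earliest start is 09:45.

09:45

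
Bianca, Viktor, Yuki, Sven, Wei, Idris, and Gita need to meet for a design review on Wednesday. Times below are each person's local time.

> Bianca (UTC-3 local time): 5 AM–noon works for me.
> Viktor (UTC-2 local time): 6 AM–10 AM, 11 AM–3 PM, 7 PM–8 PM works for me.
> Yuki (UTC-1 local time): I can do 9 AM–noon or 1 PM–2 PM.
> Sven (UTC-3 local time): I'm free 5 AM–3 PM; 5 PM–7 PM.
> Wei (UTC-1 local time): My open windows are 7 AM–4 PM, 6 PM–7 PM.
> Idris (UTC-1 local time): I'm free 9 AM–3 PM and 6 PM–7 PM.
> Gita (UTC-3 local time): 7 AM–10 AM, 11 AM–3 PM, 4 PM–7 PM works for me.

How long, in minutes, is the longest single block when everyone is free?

Bianca in UTC: 08:00-15:00 (add 3h to convert from UTC-3).
Viktor in UTC: 08:00-12:00, 13:00-17:00, 21:00-22:00 (add 2h to convert from UTC-2).
Yuki in UTC: 10:00-13:00, 14:00-15:00 (add 1h to convert from UTC-1).
Sven in UTC: 08:00-18:00, 20:00-22:00 (add 3h to convert from UTC-3).
Wei in UTC: 08:00-17:00, 19:00-20:00 (add 1h to convert from UTC-1).
Idris in UTC: 10:00-16:00, 19:00-20:00 (add 1h to convert from UTC-1).
Gita in UTC: 10:00-13:00, 14:00-18:00, 19:00-22:00 (add 3h to convert from UTC-3).
Bianca ∩ Viktor: 08:00-12:00, 13:00-15:00.
Bianca ∩ Viktor ∩ Yuki: 10:00-12:00, 14:00-15:00.
Bianca ∩ Viktor ∩ Yuki ∩ Sven: 10:00-12:00, 14:00-15:00.
Bianca ∩ Viktor ∩ Yuki ∩ Sven ∩ Wei: 10:00-12:00, 14:00-15:00.
Bianca ∩ Viktor ∩ Yuki ∩ Sven ∩ Wei ∩ Idris: 10:00-12:00, 14:00-15:00.
Bianca ∩ Viktor ∩ Yuki ∩ Sven ∩ Wei ∩ Idris ∩ Gita: 10:00-12:00, 14:00-15:00.
The longest is 10:00-12:00 at 120 minutes.

120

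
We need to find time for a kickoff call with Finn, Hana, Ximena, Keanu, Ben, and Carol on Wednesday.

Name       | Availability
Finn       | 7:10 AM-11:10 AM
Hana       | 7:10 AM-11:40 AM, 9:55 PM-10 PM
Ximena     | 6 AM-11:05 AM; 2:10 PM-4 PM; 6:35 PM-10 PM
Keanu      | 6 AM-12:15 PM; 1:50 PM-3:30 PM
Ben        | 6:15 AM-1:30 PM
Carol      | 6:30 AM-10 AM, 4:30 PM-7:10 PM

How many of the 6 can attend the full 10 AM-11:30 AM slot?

3

Hana, Keanu, and Ben can make the full 10:00-11:30 slot — that's 3.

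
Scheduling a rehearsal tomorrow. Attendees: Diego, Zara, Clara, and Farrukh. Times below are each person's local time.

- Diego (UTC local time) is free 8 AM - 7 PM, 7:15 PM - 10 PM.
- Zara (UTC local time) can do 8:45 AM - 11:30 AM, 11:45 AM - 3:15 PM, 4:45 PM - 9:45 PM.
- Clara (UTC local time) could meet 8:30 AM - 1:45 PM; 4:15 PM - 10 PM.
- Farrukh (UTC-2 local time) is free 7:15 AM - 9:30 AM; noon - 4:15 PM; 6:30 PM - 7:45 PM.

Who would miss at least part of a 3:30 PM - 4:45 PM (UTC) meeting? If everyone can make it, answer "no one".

Diego in UTC: 08:00-19:00, 19:15-22:00.
Zara in UTC: 08:45-11:30, 11:45-15:15, 16:45-21:45.
Clara in UTC: 08:30-13:45, 16:15-22:00.
Farrukh in UTC: 09:15-11:30, 14:00-18:15, 20:30-21:45 (add 2h to convert from UTC-2).
Diego: free for 15:30-16:45. Zara: not fully free for 15:30-16:45. Clara: not fully free for 15:30-16:45. Farrukh: free for 15:30-16:45.

Clara, Zara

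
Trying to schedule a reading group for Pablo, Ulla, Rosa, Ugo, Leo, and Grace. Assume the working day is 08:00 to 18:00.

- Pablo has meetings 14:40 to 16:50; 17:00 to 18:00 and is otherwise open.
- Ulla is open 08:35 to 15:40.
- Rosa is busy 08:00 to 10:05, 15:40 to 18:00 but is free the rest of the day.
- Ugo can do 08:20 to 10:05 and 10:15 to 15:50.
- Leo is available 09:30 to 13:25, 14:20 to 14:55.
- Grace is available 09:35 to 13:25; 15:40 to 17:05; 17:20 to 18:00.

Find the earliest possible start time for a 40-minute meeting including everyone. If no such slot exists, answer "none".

Pablo free: 08:00-14:40, 16:50-17:00 (invert busy blocks within the working day).
Ulla free: 08:35-15:40.
Rosa free: 10:05-15:40 (invert busy blocks within the working day).
Ugo free: 08:20-10:05, 10:15-15:50.
Leo free: 09:30-13:25, 14:20-14:55.
Grace free: 09:35-13:25, 15:40-17:05, 17:20-18:00.
Pablo ∩ Ulla: 08:35-14:40.
Pablo ∩ Ulla ∩ Rosa: 10:05-14:40.
Pablo ∩ Ulla ∩ Rosa ∩ Ugo: 10:15-14:40.
Pablo ∩ Ulla ∩ Rosa ∩ Ugo ∩ Leo: 10:15-13:25, 14:20-14:40.
Pablo ∩ Ulla ∩ Rosa ∩ Ugo ∩ Leo ∩ Grace: 10:15-13:25.
So the common availability across everyone is 10:15-13:25.
The first common window of at least 40 minutes is 10:15-13:25, so the earliest start is 10:15.

10:15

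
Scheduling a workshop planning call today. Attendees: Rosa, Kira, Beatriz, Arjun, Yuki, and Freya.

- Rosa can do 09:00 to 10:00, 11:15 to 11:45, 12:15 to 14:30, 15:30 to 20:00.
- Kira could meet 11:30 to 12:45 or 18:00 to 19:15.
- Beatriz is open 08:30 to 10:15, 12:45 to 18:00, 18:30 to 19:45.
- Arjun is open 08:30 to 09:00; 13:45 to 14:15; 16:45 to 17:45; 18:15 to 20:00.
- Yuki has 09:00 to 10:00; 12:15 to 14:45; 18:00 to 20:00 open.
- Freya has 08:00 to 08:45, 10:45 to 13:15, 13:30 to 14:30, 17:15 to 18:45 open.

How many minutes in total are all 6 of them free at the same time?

15

Rosa ∩ Kira: 11:30-11:45, 12:15-12:45, 18:00-19:15.
Rosa ∩ Kira ∩ Beatriz: 18:30-19:15.
Rosa ∩ Kira ∩ Beatriz ∩ Arjun: 18:30-19:15.
Rosa ∩ Kira ∩ Beatriz ∩ Arjun ∩ Yuki: 18:30-19:15.
Rosa ∩ Kira ∩ Beatriz ∩ Arjun ∩ Yuki ∩ Freya: 18:30-18:45.
That's a single block of 15 minutes.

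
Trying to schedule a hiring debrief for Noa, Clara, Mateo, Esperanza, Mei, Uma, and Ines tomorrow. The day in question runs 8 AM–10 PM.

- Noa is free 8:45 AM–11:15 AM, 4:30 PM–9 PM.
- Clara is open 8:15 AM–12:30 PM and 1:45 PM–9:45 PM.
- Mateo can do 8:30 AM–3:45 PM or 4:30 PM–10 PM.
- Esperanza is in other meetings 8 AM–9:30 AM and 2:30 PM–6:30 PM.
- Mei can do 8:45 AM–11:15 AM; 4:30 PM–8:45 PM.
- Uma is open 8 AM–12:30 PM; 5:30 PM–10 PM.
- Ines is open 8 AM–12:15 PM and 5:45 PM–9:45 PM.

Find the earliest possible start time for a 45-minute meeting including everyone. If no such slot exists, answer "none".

Noa free: 08:45-11:15, 16:30-21:00.
Clara free: 08:15-12:30, 13:45-21:45.
Mateo free: 08:30-15:45, 16:30-22:00.
Esperanza free: 09:30-14:30, 18:30-22:00 (invert busy blocks within the working day).
Mei free: 08:45-11:15, 16:30-20:45.
Uma free: 08:00-12:30, 17:30-22:00.
Ines free: 08:00-12:15, 17:45-21:45.
Noa ∩ Clara: 08:45-11:15, 16:30-21:00.
Noa ∩ Clara ∩ Mateo: 08:45-11:15, 16:30-21:00.
Noa ∩ Clara ∩ Mateo ∩ Esperanza: 09:30-11:15, 18:30-21:00.
Noa ∩ Clara ∩ Mateo ∩ Esperanza ∩ Mei: 09:30-11:15, 18:30-20:45.
Noa ∩ Clara ∩ Mateo ∩ Esperanza ∩ Mei ∩ Uma: 09:30-11:15, 18:30-20:45.
Noa ∩ Clara ∩ Mateo ∩ Esperanza ∩ Mei ∩ Uma ∩ Ines: 09:30-11:15, 18:30-20:45.
The first common window of at least 45 minutes is 09:30-11:15, so the earliest start is 09:30.

09:30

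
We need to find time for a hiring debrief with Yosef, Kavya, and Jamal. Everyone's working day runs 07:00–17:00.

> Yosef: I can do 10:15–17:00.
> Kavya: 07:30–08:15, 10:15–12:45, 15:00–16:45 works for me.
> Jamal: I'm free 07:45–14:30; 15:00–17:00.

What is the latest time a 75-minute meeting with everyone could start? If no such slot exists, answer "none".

Yosef ∩ Kavya: 10:15-12:45, 15:00-16:45.
Yosef ∩ Kavya ∩ Jamal: 10:15-12:45, 15:00-16:45.
The last common window of at least 75 minutes is 15:00-16:45; a 75-minute meeting can start as late as 15:30 and still end by 16:45.

15:30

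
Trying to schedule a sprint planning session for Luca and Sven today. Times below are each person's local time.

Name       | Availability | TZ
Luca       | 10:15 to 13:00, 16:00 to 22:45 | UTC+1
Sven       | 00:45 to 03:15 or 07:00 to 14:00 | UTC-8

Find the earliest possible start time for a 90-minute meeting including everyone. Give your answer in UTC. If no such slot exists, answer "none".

09:15

Luca in UTC: 09:15-12:00, 15:00-21:45 (subtract 1h to convert from UTC+1).
Sven in UTC: 08:45-11:15, 15:00-22:00 (add 8h to convert from UTC-8).
Luca ∩ Sven: 09:15-11:15, 15:00-21:45.
So the common availability across everyone is 09:15-11:15, 15:00-21:45.
The first common window of at least 90 minutes is 09:15-11:15, so the earliest start is 09:15.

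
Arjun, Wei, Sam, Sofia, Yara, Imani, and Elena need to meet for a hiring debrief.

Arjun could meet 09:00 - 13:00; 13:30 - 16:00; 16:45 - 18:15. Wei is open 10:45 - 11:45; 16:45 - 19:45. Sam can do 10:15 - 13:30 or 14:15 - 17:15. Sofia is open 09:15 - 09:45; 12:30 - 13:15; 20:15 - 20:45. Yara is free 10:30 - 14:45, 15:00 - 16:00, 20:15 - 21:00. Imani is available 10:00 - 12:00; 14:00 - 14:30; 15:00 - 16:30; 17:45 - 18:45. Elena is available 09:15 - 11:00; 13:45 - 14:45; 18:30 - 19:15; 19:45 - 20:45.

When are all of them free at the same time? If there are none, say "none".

Arjun ∩ Wei: 10:45-11:45, 16:45-18:15.
Arjun ∩ Wei ∩ Sam: 10:45-11:45, 16:45-17:15.
Arjun ∩ Wei ∩ Sam ∩ Sofia: ∅.
Arjun ∩ Wei ∩ Sam ∩ Sofia ∩ Yara: ∅.
Arjun ∩ Wei ∩ Sam ∩ Sofia ∩ Yara ∩ Imani: ∅.
Arjun ∩ Wei ∩ Sam ∩ Sofia ∩ Yara ∩ Imani ∩ Elena: ∅.
There is no time when everyone is free.

none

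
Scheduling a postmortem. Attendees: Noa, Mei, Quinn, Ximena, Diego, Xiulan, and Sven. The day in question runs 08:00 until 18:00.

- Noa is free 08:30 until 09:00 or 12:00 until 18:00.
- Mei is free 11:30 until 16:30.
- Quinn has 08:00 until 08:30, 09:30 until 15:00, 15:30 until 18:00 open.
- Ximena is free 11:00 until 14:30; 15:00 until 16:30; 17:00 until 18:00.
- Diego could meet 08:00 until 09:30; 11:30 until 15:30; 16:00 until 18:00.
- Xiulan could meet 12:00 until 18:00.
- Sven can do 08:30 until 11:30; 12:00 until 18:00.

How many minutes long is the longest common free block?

Noa ∩ Mei: 12:00-16:30.
Noa ∩ Mei ∩ Quinn: 12:00-15:00, 15:30-16:30.
Noa ∩ Mei ∩ Quinn ∩ Ximena: 12:00-14:30, 15:30-16:30.
Noa ∩ Mei ∩ Quinn ∩ Ximena ∩ Diego: 12:00-14:30, 16:00-16:30.
Noa ∩ Mei ∩ Quinn ∩ Ximena ∩ Diego ∩ Xiulan: 12:00-14:30, 16:00-16:30.
Noa ∩ Mei ∩ Quinn ∩ Ximena ∩ Diego ∩ Xiulan ∩ Sven: 12:00-14:30, 16:00-16:30.
Those are the intersection windows.
The longest is 12:00-14:30 at 150 minutes.

150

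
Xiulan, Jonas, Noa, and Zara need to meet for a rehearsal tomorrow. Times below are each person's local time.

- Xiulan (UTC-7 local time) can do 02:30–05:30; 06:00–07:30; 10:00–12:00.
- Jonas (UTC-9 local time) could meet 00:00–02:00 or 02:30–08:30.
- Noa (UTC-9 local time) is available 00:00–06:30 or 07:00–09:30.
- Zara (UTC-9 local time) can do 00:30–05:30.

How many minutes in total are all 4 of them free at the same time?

240

Xiulan in UTC: 09:30-12:30, 13:00-14:30, 17:00-19:00 (add 7h to convert from UTC-7).
Jonas in UTC: 09:00-11:00, 11:30-17:30 (add 9h to convert from UTC-9).
Noa in UTC: 09:00-15:30, 16:00-18:30 (add 9h to convert from UTC-9).
Zara in UTC: 09:30-14:30 (add 9h to convert from UTC-9).
Xiulan ∩ Jonas: 09:30-11:00, 11:30-12:30, 13:00-14:30, 17:00-17:30.
Xiulan ∩ Jonas ∩ Noa: 09:30-11:00, 11:30-12:30, 13:00-14:30, 17:00-17:30.
Xiulan ∩ Jonas ∩ Noa ∩ Zara: 09:30-11:00, 11:30-12:30, 13:00-14:30.
So the common availability across everyone is 09:30-11:00, 11:30-12:30, 13:00-14:30.
Summing the common windows: 90 + 60 + 90 = 240 minutes.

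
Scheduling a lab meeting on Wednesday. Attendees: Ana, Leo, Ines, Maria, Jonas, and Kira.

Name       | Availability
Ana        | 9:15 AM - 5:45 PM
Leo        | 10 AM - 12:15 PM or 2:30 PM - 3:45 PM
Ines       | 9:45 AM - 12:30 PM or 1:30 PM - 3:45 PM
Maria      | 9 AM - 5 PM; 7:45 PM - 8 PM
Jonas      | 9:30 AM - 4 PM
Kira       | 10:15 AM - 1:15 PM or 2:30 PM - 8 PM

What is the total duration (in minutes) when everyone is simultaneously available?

Ana ∩ Leo: 10:00-12:15, 14:30-15:45.
Ana ∩ Leo ∩ Ines: 10:00-12:15, 14:30-15:45.
Ana ∩ Leo ∩ Ines ∩ Maria: 10:00-12:15, 14:30-15:45.
Ana ∩ Leo ∩ Ines ∩ Maria ∩ Jonas: 10:00-12:15, 14:30-15:45.
Ana ∩ Leo ∩ Ines ∩ Maria ∩ Jonas ∩ Kira: 10:15-12:15, 14:30-15:45.
Summing the common windows: 120 + 75 = 195 minutes.

195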